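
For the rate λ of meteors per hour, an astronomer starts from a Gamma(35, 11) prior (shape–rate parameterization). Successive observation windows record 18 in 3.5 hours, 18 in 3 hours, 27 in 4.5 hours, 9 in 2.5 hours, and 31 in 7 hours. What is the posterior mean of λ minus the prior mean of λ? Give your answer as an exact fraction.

Total count: 18 + 18 + 27 + 9 + 31 = 103.
Total exposure: 3.5 + 3 + 4.5 + 2.5 + 7 = 20.5 hours.
Gamma(α, β) with Poisson data over total exposure Σt gives posterior Gamma(α+Σx, β+Σt) = Gamma(138, 63/2).
Posterior mean = 138/(63/2) = 92/21; prior mean = 35/11 = 35/11. Difference = 92/21 − 35/11 = 277/231.

277/231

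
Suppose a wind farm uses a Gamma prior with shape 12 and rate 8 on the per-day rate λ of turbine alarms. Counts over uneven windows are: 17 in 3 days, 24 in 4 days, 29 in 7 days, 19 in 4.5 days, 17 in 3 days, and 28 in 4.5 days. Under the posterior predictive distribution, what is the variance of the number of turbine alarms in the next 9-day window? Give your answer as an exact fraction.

28251/578

Total count: 17 + 24 + 29 + 19 + 17 + 28 = 134.
Total exposure: 3 + 4 + 7 + 4.5 + 3 + 4.5 = 26 days.
Conjugate update: add total count to the shape and total exposure to the rate, giving Gamma(146, 34).
The posterior predictive for a window of length T is Negative Binomial with variance T·α'·(β'+T)/β'² = 9·146·43/1156 = 28251/578.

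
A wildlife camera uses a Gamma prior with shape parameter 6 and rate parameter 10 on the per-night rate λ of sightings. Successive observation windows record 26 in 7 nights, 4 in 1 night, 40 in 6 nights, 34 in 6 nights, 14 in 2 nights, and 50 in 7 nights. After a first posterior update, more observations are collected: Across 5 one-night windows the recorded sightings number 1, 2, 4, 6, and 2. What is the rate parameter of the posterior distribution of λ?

Total count: 26 + 4 + 40 + 34 + 14 + 50 = 168.
Total exposure: 7 + 1 + 6 + 6 + 2 + 7 = 29 nights.
After the first batch: Gamma(6 + 168, 10 + 29) = Gamma(174, 39).
Total count: 1 + 2 + 4 + 6 + 2 = 15.
Total exposure: 5 nights.
After the second batch: Gamma(174 + 15, 39 + 5) = Gamma(189, 44).

44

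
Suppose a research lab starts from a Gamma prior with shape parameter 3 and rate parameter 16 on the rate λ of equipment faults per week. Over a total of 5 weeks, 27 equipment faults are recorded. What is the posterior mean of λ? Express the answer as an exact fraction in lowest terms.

10/7

Total count 27 over total exposure 5 weeks.
Posterior: α' = 3 + 27 = 30, β' = 16 + 5 = 21.
Posterior mean = α'/β' = 30/21 = 10/7.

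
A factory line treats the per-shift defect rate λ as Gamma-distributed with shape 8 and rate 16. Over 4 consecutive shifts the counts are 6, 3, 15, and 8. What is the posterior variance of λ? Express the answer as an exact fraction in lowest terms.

1/10

Total count: 6 + 3 + 15 + 8 = 32.
Total exposure: 4 shifts.
By Gamma–Poisson conjugacy, the posterior is Gamma(α + Σx, β + Σt) = Gamma(8 + 32, 16 + 4) = Gamma(40, 20).
Posterior variance = α'/β'² = 40/400 = 1/10.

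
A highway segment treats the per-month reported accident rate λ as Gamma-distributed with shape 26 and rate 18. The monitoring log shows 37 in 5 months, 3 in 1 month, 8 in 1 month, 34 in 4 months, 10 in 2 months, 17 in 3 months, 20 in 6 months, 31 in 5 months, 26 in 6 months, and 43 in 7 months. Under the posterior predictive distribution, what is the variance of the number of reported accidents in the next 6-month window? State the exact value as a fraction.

Total count: 37 + 3 + 8 + 34 + 10 + 17 + 20 + 31 + 26 + 43 = 229.
Total exposure: 5 + 1 + 1 + 4 + 2 + 3 + 6 + 5 + 6 + 7 = 40 months.
By Gamma–Poisson conjugacy, the posterior is Gamma(α + Σx, β + Σt) = Gamma(26 + 229, 18 + 40) = Gamma(255, 58).
The posterior predictive for a window of length T is Negative Binomial with variance T·α'·(β'+T)/β'² = 6·255·64/3364 = 24480/841.

24480/841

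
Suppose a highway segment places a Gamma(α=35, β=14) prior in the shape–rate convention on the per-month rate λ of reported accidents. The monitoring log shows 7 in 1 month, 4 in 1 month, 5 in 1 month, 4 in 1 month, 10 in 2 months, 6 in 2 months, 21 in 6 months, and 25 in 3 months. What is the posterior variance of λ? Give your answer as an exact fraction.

Total count: 7 + 4 + 5 + 4 + 10 + 6 + 21 + 25 = 82.
Total exposure: 1 + 1 + 1 + 1 + 2 + 2 + 6 + 3 = 17 months.
The Gamma prior is conjugate for the Poisson rate, so λ | data ~ Gamma(35+82, 14+17) = Gamma(117, 31).
Posterior variance = α'/β'² = 117/961.

117/961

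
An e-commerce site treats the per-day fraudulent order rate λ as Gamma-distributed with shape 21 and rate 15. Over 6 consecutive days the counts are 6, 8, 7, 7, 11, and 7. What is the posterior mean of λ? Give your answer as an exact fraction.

Total count: 6 + 8 + 7 + 7 + 11 + 7 = 46.
Total exposure: 6 days.
Posterior: α' = 21 + 46 = 67, β' = 15 + 6 = 21.
Posterior mean = α'/β' = 67/21.

67/21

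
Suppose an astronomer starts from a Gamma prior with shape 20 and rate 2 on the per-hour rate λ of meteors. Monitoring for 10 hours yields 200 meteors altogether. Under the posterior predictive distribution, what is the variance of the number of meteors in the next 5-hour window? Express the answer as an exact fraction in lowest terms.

4675/36

Total count 200 over total exposure 10 hours.
Gamma(α, β) with Poisson data over total exposure Σt gives posterior Gamma(α+Σx, β+Σt) = Gamma(220, 12).
The posterior predictive for a window of length T is Negative Binomial with variance T·α'·(β'+T)/β'² = 5·220·17/144 = 4675/36.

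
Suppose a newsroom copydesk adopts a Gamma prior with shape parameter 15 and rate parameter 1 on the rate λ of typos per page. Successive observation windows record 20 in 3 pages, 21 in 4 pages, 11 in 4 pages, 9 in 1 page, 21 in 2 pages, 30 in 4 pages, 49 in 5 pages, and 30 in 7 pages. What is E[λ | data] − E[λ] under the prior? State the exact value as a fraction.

-259/31

Total count: 20 + 21 + 11 + 9 + 21 + 30 + 49 + 30 = 191.
Total exposure: 3 + 4 + 4 + 1 + 2 + 4 + 5 + 7 = 30 pages.
Conjugate update: add total count to the shape and total exposure to the rate, giving Gamma(206, 31).
Posterior mean = 206/31 = 206/31; prior mean = 15/1 = 15. Difference = 206/31 − 15 = -259/31.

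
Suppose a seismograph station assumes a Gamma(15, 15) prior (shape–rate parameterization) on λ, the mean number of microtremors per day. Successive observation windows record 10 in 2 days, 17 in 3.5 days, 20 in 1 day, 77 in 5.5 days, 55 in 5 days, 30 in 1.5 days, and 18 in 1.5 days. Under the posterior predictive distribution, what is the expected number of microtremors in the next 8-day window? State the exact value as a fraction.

1936/35

Total count: 10 + 17 + 20 + 77 + 55 + 30 + 18 = 227.
Total exposure: 2 + 3.5 + 1 + 5.5 + 5 + 1.5 + 1.5 = 20 days.
Posterior: α' = 15 + 227 = 242, β' = 15 + 20 = 35.
Predictive mean over an 8-day window = T·E[λ|data] = 8·242/35 = 1936/35.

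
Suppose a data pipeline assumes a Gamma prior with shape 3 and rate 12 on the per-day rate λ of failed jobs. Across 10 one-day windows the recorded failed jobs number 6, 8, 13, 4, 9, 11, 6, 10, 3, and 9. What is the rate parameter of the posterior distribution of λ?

22

Total count: 6 + 8 + 13 + 4 + 9 + 11 + 6 + 10 + 3 + 9 = 79.
Total exposure: 10 days.
Conjugate update: add total count to the shape and total exposure to the rate, giving Gamma(82, 22).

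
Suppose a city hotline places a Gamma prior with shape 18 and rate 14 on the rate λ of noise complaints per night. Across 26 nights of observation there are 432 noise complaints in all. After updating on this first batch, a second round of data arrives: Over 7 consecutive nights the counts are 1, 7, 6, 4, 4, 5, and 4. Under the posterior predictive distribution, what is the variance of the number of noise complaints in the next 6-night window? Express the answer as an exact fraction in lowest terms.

152958/2209

Total count 432 over total exposure 26 nights.
After the first batch: Gamma(18 + 432, 14 + 26) = Gamma(450, 40).
Total count: 1 + 7 + 6 + 4 + 4 + 5 + 4 = 31.
Total exposure: 7 nights.
After the second batch: Gamma(450 + 31, 40 + 7) = Gamma(481, 47).
The posterior predictive for a window of length T is Negative Binomial with variance T·α'·(β'+T)/β'² = 6·481·53/2209 = 152958/2209.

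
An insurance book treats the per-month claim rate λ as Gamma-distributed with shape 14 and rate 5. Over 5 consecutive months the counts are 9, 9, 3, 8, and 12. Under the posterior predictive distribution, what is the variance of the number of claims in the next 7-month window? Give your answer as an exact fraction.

1309/20

Total count: 9 + 9 + 3 + 8 + 12 = 41.
Total exposure: 5 months.
Posterior: α' = 14 + 41 = 55, β' = 5 + 5 = 10.
The posterior predictive for a window of length T is Negative Binomial with variance T·α'·(β'+T)/β'² = 7·55·17/100 = 1309/20.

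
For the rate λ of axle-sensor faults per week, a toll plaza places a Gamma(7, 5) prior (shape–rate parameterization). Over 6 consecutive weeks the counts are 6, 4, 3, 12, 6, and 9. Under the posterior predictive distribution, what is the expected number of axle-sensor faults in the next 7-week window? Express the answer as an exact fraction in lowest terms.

329/11

Total count: 6 + 4 + 3 + 12 + 6 + 9 = 40.
Total exposure: 6 weeks.
Conjugate update: add total count to the shape and total exposure to the rate, giving Gamma(47, 11).
Predictive mean over a 7-week window = T·E[λ|data] = 7·47/11 = 329/11.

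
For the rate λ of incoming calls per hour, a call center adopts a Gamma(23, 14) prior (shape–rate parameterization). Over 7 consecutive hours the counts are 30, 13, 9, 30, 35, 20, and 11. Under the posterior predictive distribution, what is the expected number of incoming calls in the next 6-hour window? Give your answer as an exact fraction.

342/7

Total count: 30 + 13 + 9 + 30 + 35 + 20 + 11 = 148.
Total exposure: 7 hours.
Gamma(α, β) with Poisson data over total exposure Σt gives posterior Gamma(α+Σx, β+Σt) = Gamma(171, 21).
Predictive mean over a 6-hour window = T·E[λ|data] = 6·171/21 = 342/7.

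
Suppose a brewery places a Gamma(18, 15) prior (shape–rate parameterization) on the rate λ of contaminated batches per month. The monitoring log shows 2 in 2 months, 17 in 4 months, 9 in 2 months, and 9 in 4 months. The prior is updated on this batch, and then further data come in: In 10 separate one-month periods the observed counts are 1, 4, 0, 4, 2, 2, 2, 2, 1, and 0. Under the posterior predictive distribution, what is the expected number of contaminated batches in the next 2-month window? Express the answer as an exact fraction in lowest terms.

Total count: 2 + 17 + 9 + 9 = 37.
Total exposure: 2 + 4 + 2 + 4 = 12 months.
After the first batch: Gamma(18 + 37, 15 + 12) = Gamma(55, 27).
Total count: 1 + 4 + 0 + 4 + 2 + 2 + 2 + 2 + 1 + 0 = 18.
Total exposure: 10 months.
After the second batch: Gamma(55 + 18, 27 + 10) = Gamma(73, 37).
Predictive mean over a 2-month window = T·E[λ|data] = 2·73/37 = 146/37.

146/37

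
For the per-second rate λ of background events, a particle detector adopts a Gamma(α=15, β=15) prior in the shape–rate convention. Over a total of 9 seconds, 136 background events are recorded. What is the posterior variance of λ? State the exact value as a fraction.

151/576

Total count 136 over total exposure 9 seconds.
Conjugate update: add total count to the shape and total exposure to the rate, giving Gamma(151, 24).
Posterior variance = α'/β'² = 151/576.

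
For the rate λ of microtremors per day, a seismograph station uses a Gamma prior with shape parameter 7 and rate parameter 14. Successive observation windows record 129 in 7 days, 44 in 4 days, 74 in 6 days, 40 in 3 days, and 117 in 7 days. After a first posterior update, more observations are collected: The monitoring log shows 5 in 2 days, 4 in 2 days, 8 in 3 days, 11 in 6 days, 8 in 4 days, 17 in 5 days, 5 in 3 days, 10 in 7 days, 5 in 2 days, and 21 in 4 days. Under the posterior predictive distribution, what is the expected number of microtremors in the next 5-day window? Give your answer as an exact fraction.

Total count: 129 + 44 + 74 + 40 + 117 = 404.
Total exposure: 7 + 4 + 6 + 3 + 7 = 27 days.
After the first batch: Gamma(7 + 404, 14 + 27) = Gamma(411, 41).
Total count: 5 + 4 + 8 + 11 + 8 + 17 + 5 + 10 + 5 + 21 = 94.
Total exposure: 2 + 2 + 3 + 6 + 4 + 5 + 3 + 7 + 2 + 4 = 38 days.
After the second batch: Gamma(411 + 94, 41 + 38) = Gamma(505, 79).
Predictive mean over a 5-day window = T·E[λ|data] = 5·505/79 = 2525/79.

2525/79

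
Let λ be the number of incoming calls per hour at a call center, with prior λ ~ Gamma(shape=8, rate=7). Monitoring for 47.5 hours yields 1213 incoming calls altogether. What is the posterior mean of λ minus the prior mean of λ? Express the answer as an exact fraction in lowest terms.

Total count 1213 over total exposure 47.5 hours.
The Gamma prior is conjugate for the Poisson rate, so λ | data ~ Gamma(8+1213, 7+47.5) = Gamma(1221, 109/2).
Posterior mean = 1221/(109/2) = 2442/109; prior mean = 8/7 = 8/7. Difference = 2442/109 − 8/7 = 16222/763.

16222/763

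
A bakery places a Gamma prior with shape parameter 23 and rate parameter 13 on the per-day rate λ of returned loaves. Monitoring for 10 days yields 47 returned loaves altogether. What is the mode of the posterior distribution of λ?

3

Total count 47 over total exposure 10 days.
Gamma(α, β) with Poisson data over total exposure Σt gives posterior Gamma(α+Σx, β+Σt) = Gamma(70, 23).
Posterior mode = (α'−1)/β' = 69/23 = 3.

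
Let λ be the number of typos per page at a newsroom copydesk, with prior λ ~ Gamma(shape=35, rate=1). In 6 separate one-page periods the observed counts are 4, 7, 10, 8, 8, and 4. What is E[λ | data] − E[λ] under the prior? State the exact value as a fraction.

-169/7

Total count: 4 + 7 + 10 + 8 + 8 + 4 = 41.
Total exposure: 6 pages.
Posterior: α' = 35 + 41 = 76, β' = 1 + 6 = 7.
Posterior mean = 76/7 = 76/7; prior mean = 35/1 = 35. Difference = 76/7 − 35 = -169/7.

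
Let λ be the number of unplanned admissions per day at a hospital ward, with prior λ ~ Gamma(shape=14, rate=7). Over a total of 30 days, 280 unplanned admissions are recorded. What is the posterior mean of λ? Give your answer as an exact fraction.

Total count 280 over total exposure 30 days.
The Gamma prior is conjugate for the Poisson rate, so λ | data ~ Gamma(14+280, 7+30) = Gamma(294, 37).
Posterior mean = α'/β' = 294/37.

294/37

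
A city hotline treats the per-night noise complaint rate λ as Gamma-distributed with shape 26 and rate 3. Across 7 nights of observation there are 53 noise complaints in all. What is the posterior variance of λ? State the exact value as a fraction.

79/100

Total count 53 over total exposure 7 nights.
Gamma(α, β) with Poisson data over total exposure Σt gives posterior Gamma(α+Σx, β+Σt) = Gamma(79, 10).
Posterior variance = α'/β'² = 79/100.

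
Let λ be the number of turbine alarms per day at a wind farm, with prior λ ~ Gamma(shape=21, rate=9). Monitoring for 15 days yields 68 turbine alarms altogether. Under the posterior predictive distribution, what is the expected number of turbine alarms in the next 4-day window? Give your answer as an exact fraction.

Total count 68 over total exposure 15 days.
The Gamma prior is conjugate for the Poisson rate, so λ | data ~ Gamma(21+68, 9+15) = Gamma(89, 24).
Predictive mean over a 4-day window = T·E[λ|data] = 4·89/24 = 89/6.

89/6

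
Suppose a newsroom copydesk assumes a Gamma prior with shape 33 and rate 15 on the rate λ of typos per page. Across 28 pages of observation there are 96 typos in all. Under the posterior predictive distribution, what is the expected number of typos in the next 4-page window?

12

Total count 96 over total exposure 28 pages.
Gamma(α, β) with Poisson data over total exposure Σt gives posterior Gamma(α+Σx, β+Σt) = Gamma(129, 43).
Predictive mean over a 4-page window = T·E[λ|data] = 4·129/43 = 12.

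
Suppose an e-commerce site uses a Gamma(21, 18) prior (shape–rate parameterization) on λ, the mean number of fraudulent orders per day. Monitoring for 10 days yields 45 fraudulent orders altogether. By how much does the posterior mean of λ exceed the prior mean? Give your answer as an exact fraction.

25/21

Total count 45 over total exposure 10 days.
By Gamma–Poisson conjugacy, the posterior is Gamma(α + Σx, β + Σt) = Gamma(21 + 45, 18 + 10) = Gamma(66, 28).
Posterior mean = 66/28 = 33/14; prior mean = 21/18 = 7/6. Difference = 33/14 − 7/6 = 25/21.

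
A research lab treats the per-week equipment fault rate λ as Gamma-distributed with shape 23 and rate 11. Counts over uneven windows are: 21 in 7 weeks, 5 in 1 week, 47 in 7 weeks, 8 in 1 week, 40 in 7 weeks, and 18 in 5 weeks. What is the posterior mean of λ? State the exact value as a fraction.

Total count: 21 + 5 + 47 + 8 + 40 + 18 = 139.
Total exposure: 7 + 1 + 7 + 1 + 7 + 5 = 28 weeks.
By Gamma–Poisson conjugacy, the posterior is Gamma(α + Σx, β + Σt) = Gamma(23 + 139, 11 + 28) = Gamma(162, 39).
Posterior mean = α'/β' = 162/39 = 54/13.

54/13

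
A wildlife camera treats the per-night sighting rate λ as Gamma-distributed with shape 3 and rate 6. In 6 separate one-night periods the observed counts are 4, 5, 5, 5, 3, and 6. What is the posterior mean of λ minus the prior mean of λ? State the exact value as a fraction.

Total count: 4 + 5 + 5 + 5 + 3 + 6 = 28.
Total exposure: 6 nights.
Conjugate update: add total count to the shape and total exposure to the rate, giving Gamma(31, 12).
Posterior mean = 31/12 = 31/12; prior mean = 3/6 = 1/2. Difference = 31/12 − 1/2 = 25/12.

25/12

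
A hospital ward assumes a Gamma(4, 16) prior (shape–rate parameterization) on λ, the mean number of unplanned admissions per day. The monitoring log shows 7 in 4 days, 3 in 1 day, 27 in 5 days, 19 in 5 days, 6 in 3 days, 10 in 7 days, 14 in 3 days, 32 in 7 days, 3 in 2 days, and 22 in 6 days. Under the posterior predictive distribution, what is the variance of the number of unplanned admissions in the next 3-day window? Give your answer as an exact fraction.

27342/3481

Total count: 7 + 3 + 27 + 19 + 6 + 10 + 14 + 32 + 3 + 22 = 143.
Total exposure: 4 + 1 + 5 + 5 + 3 + 7 + 3 + 7 + 2 + 6 = 43 days.
Posterior: α' = 4 + 143 = 147, β' = 16 + 43 = 59.
The posterior predictive for a window of length T is Negative Binomial with variance T·α'·(β'+T)/β'² = 3·147·62/3481 = 27342/3481.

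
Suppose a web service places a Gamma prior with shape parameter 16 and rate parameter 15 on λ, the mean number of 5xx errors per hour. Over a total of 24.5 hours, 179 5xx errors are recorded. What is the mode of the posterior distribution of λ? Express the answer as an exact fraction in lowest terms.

Total count 179 over total exposure 24.5 hours.
Conjugate update: add total count to the shape and total exposure to the rate, giving Gamma(195, 79/2).
Posterior mode = (α'−1)/β' = 194/(79/2) = 388/79.

388/79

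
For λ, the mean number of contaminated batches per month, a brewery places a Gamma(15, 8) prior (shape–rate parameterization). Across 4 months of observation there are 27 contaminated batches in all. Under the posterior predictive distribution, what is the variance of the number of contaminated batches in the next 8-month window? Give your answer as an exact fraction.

Total count 27 over total exposure 4 months.
Conjugate update: add total count to the shape and total exposure to the rate, giving Gamma(42, 12).
The posterior predictive for a window of length T is Negative Binomial with variance T·α'·(β'+T)/β'² = 8·42·20/144 = 140/3.

140/3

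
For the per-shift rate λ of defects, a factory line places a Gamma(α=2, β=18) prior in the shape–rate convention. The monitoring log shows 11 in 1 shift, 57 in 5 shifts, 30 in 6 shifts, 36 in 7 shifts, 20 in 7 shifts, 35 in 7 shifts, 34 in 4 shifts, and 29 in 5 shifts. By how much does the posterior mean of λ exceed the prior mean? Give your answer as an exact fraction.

Total count: 11 + 57 + 30 + 36 + 20 + 35 + 34 + 29 = 252.
Total exposure: 1 + 5 + 6 + 7 + 7 + 7 + 4 + 5 = 42 shifts.
Gamma(α, β) with Poisson data over total exposure Σt gives posterior Gamma(α+Σx, β+Σt) = Gamma(254, 60).
Posterior mean = 254/60 = 127/30; prior mean = 2/18 = 1/9. Difference = 127/30 − 1/9 = 371/90.

371/90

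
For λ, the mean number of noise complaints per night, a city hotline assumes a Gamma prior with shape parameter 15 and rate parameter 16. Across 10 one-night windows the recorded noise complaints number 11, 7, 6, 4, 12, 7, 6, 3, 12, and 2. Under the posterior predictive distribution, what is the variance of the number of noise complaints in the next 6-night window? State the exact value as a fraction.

4080/169

Total count: 11 + 7 + 6 + 4 + 12 + 7 + 6 + 3 + 12 + 2 = 70.
Total exposure: 10 nights.
Posterior: α' = 15 + 70 = 85, β' = 16 + 10 = 26.
The posterior predictive for a window of length T is Negative Binomial with variance T·α'·(β'+T)/β'² = 6·85·32/676 = 4080/169.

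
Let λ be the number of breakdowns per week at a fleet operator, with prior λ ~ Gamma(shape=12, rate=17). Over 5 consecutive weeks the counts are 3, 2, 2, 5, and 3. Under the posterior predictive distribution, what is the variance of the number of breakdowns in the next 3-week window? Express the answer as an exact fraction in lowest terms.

2025/484

Total count: 3 + 2 + 2 + 5 + 3 = 15.
Total exposure: 5 weeks.
The Gamma prior is conjugate for the Poisson rate, so λ | data ~ Gamma(12+15, 17+5) = Gamma(27, 22).
The posterior predictive for a window of length T is Negative Binomial with variance T·α'·(β'+T)/β'² = 3·27·25/484 = 2025/484.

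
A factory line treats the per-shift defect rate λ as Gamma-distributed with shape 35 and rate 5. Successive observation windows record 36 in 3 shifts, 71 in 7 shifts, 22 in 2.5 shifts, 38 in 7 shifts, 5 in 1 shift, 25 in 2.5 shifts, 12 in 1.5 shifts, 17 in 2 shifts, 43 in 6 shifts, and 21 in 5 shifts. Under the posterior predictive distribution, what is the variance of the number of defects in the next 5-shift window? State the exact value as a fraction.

12350/289

Total count: 36 + 71 + 22 + 38 + 5 + 25 + 12 + 17 + 43 + 21 = 290.
Total exposure: 3 + 7 + 2.5 + 7 + 1 + 2.5 + 1.5 + 2 + 6 + 5 = 37.5 shifts.
Conjugate update: add total count to the shape and total exposure to the rate, giving Gamma(325, 85/2).
The posterior predictive for a window of length T is Negative Binomial with variance T·α'·(β'+T)/β'² = 5·325·(95/2)/(7225/4) = 12350/289.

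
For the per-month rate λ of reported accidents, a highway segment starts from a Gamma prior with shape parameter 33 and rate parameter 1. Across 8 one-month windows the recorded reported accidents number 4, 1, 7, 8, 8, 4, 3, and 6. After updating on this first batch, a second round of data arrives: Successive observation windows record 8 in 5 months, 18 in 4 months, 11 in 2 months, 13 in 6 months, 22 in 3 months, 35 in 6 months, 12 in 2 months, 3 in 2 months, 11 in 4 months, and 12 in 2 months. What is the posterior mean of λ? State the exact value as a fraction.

Total count: 4 + 1 + 7 + 8 + 8 + 4 + 3 + 6 = 41.
Total exposure: 8 months.
After the first batch: Gamma(33 + 41, 1 + 8) = Gamma(74, 9).
Total count: 8 + 18 + 11 + 13 + 22 + 35 + 12 + 3 + 11 + 12 = 145.
Total exposure: 5 + 4 + 2 + 6 + 3 + 6 + 2 + 2 + 4 + 2 = 36 months.
After the second batch: Gamma(74 + 145, 9 + 36) = Gamma(219, 45).
Posterior mean = α'/β' = 219/45 = 73/15.

73/15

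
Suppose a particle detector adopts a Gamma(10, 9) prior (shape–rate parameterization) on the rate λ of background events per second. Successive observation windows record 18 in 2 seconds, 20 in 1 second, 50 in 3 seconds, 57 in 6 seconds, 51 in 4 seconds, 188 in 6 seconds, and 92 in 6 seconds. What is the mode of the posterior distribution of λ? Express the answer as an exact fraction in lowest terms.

485/37

Total count: 18 + 20 + 50 + 57 + 51 + 188 + 92 = 476.
Total exposure: 2 + 1 + 3 + 6 + 4 + 6 + 6 = 28 seconds.
Conjugate update: add total count to the shape and total exposure to the rate, giving Gamma(486, 37).
Posterior mode = (α'−1)/β' = 485/37.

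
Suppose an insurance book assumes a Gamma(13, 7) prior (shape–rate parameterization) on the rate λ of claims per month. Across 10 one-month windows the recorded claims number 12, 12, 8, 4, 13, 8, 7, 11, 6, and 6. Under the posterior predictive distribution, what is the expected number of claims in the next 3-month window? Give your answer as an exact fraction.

Total count: 12 + 12 + 8 + 4 + 13 + 8 + 7 + 11 + 6 + 6 = 87.
Total exposure: 10 months.
The Gamma prior is conjugate for the Poisson rate, so λ | data ~ Gamma(13+87, 7+10) = Gamma(100, 17).
Predictive mean over a 3-month window = T·E[λ|data] = 3·100/17 = 300/17.

300/17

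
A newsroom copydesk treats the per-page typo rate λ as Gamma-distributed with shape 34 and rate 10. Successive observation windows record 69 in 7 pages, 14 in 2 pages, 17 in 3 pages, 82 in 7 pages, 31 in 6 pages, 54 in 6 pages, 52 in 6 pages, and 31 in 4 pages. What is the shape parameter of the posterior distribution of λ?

384

Total count: 69 + 14 + 17 + 82 + 31 + 54 + 52 + 31 = 350.
Total exposure: 7 + 2 + 3 + 7 + 6 + 6 + 6 + 4 = 41 pages.
The Gamma prior is conjugate for the Poisson rate, so λ | data ~ Gamma(34+350, 10+41) = Gamma(384, 51).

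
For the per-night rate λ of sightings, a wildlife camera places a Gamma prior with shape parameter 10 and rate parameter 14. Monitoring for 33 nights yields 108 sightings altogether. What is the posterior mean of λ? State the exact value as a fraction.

Total count 108 over total exposure 33 nights.
Posterior: α' = 10 + 108 = 118, β' = 14 + 33 = 47.
Posterior mean = α'/β' = 118/47.

118/47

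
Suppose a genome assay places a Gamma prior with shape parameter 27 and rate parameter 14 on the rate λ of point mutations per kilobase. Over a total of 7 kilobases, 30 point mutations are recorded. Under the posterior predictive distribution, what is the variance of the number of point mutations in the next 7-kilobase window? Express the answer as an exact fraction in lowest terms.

76/3

Total count 30 over total exposure 7 kilobases.
By Gamma–Poisson conjugacy, the posterior is Gamma(α + Σx, β + Σt) = Gamma(27 + 30, 14 + 7) = Gamma(57, 21).
The posterior predictive for a window of length T is Negative Binomial with variance T·α'·(β'+T)/β'² = 7·57·28/441 = 76/3.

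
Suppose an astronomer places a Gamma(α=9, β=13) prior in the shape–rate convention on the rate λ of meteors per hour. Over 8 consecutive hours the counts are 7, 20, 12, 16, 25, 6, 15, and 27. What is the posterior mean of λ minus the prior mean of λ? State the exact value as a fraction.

1592/273

Total count: 7 + 20 + 12 + 16 + 25 + 6 + 15 + 27 = 128.
Total exposure: 8 hours.
Conjugate update: add total count to the shape and total exposure to the rate, giving Gamma(137, 21).
Posterior mean = 137/21 = 137/21; prior mean = 9/13 = 9/13. Difference = 137/21 − 9/13 = 1592/273.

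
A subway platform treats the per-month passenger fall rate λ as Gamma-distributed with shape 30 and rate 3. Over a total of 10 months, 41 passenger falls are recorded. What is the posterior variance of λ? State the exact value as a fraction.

71/169

Total count 41 over total exposure 10 months.
Conjugate update: add total count to the shape and total exposure to the rate, giving Gamma(71, 13).
Posterior variance = α'/β'² = 71/169.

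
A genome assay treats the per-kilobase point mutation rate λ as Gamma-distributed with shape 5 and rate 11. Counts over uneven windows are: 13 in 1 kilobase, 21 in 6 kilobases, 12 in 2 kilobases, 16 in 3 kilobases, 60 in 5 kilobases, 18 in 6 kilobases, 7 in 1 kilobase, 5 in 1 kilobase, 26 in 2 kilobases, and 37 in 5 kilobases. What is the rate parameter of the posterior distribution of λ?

43

Total count: 13 + 21 + 12 + 16 + 60 + 18 + 7 + 5 + 26 + 37 = 215.
Total exposure: 1 + 6 + 2 + 3 + 5 + 6 + 1 + 1 + 2 + 5 = 32 kilobases.
Conjugate update: add total count to the shape and total exposure to the rate, giving Gamma(220, 43).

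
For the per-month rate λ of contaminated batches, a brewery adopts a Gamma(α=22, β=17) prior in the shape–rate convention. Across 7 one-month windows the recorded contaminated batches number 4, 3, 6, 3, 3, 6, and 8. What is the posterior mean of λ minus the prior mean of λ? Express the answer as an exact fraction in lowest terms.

407/408

Total count: 4 + 3 + 6 + 3 + 3 + 6 + 8 = 33.
Total exposure: 7 months.
The Gamma prior is conjugate for the Poisson rate, so λ | data ~ Gamma(22+33, 17+7) = Gamma(55, 24).
Posterior mean = 55/24 = 55/24; prior mean = 22/17 = 22/17. Difference = 55/24 − 22/17 = 407/408.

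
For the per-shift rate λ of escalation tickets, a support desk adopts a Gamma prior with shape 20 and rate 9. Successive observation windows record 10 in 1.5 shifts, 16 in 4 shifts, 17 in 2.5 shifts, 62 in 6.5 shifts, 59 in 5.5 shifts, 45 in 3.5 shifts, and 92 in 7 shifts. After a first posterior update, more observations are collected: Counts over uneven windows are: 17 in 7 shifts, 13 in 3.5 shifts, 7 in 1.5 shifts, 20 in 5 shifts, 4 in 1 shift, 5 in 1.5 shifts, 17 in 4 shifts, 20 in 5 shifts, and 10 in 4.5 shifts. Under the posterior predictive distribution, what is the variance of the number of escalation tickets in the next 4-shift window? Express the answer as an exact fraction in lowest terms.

Total count: 10 + 16 + 17 + 62 + 59 + 45 + 92 = 301.
Total exposure: 1.5 + 4 + 2.5 + 6.5 + 5.5 + 3.5 + 7 = 30.5 shifts.
After the first batch: Gamma(20 + 301, 9 + 30.5) = Gamma(321, 79/2).
Total count: 17 + 13 + 7 + 20 + 4 + 5 + 17 + 20 + 10 = 113.
Total exposure: 7 + 3.5 + 1.5 + 5 + 1 + 1.5 + 4 + 5 + 4.5 = 33 shifts.
After the second batch: Gamma(321 + 113, 79/2 + 33) = Gamma(434, 145/2).
The posterior predictive for a window of length T is Negative Binomial with variance T·α'·(β'+T)/β'² = 4·434·(153/2)/(21025/4) = 531216/21025.

531216/21025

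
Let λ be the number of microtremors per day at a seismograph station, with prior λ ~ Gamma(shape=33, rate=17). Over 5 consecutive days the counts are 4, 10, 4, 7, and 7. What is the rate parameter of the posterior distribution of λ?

Total count: 4 + 10 + 4 + 7 + 7 = 32.
Total exposure: 5 days.
By Gamma–Poisson conjugacy, the posterior is Gamma(α + Σx, β + Σt) = Gamma(33 + 32, 17 + 5) = Gamma(65, 22).

22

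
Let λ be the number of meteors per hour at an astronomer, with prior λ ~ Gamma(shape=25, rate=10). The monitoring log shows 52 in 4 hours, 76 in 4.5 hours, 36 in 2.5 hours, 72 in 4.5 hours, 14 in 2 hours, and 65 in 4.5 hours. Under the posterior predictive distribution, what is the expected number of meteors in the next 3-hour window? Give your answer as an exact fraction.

Total count: 52 + 76 + 36 + 72 + 14 + 65 = 315.
Total exposure: 4 + 4.5 + 2.5 + 4.5 + 2 + 4.5 = 22 hours.
Conjugate update: add total count to the shape and total exposure to the rate, giving Gamma(340, 32).
Predictive mean over a 3-hour window = T·E[λ|data] = 3·340/32 = 255/8.

255/8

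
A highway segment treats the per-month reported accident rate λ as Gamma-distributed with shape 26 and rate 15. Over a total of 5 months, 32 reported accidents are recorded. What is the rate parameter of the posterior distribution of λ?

20

Total count 32 over total exposure 5 months.
By Gamma–Poisson conjugacy, the posterior is Gamma(α + Σx, β + Σt) = Gamma(26 + 32, 15 + 5) = Gamma(58, 20).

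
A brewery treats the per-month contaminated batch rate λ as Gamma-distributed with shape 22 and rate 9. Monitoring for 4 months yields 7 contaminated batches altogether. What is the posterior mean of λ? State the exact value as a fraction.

Total count 7 over total exposure 4 months.
The Gamma prior is conjugate for the Poisson rate, so λ | data ~ Gamma(22+7, 9+4) = Gamma(29, 13).
Posterior mean = α'/β' = 29/13.

29/13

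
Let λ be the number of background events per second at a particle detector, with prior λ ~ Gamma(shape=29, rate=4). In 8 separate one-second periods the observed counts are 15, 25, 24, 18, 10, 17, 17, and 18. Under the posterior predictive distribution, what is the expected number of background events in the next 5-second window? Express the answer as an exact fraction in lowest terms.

Total count: 15 + 25 + 24 + 18 + 10 + 17 + 17 + 18 = 144.
Total exposure: 8 seconds.
Conjugate update: add total count to the shape and total exposure to the rate, giving Gamma(173, 12).
Predictive mean over a 5-second window = T·E[λ|data] = 5·173/12 = 865/12.

865/12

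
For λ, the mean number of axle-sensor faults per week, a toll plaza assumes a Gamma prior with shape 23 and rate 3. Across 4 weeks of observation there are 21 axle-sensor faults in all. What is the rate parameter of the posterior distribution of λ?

7

Total count 21 over total exposure 4 weeks.
The Gamma prior is conjugate for the Poisson rate, so λ | data ~ Gamma(23+21, 3+4) = Gamma(44, 7).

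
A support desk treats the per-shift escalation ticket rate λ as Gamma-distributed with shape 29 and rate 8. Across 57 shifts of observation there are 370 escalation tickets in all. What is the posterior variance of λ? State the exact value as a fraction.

399/4225

Total count 370 over total exposure 57 shifts.
The Gamma prior is conjugate for the Poisson rate, so λ | data ~ Gamma(29+370, 8+57) = Gamma(399, 65).
Posterior variance = α'/β'² = 399/4225.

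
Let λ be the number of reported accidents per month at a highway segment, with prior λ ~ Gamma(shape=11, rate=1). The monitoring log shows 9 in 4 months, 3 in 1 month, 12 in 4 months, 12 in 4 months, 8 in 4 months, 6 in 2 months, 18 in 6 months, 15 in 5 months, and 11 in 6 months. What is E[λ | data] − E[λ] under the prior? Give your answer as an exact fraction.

-302/37

Total count: 9 + 3 + 12 + 12 + 8 + 6 + 18 + 15 + 11 = 94.
Total exposure: 4 + 1 + 4 + 4 + 4 + 2 + 6 + 5 + 6 = 36 months.
By Gamma–Poisson conjugacy, the posterior is Gamma(α + Σx, β + Σt) = Gamma(11 + 94, 1 + 36) = Gamma(105, 37).
Posterior mean = 105/37 = 105/37; prior mean = 11/1 = 11. Difference = 105/37 − 11 = -302/37.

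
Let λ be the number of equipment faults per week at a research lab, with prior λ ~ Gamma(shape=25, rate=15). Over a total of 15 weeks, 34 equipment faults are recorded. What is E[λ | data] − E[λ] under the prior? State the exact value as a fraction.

Total count 34 over total exposure 15 weeks.
Posterior: α' = 25 + 34 = 59, β' = 15 + 15 = 30.
Posterior mean = 59/30 = 59/30; prior mean = 25/15 = 5/3. Difference = 59/30 − 5/3 = 3/10.

3/10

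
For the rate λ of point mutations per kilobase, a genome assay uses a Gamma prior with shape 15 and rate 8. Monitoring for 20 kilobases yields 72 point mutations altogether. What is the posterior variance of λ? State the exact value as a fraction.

Total count 72 over total exposure 20 kilobases.
By Gamma–Poisson conjugacy, the posterior is Gamma(α + Σx, β + Σt) = Gamma(15 + 72, 8 + 20) = Gamma(87, 28).
Posterior variance = α'/β'² = 87/784.

87/784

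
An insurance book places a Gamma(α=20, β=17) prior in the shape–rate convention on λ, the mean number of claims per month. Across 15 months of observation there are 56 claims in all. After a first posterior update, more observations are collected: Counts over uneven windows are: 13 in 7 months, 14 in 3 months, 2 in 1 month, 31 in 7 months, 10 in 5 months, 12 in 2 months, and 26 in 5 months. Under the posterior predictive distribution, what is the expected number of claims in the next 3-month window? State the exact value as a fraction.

276/31

Total count 56 over total exposure 15 months.
After the first batch: Gamma(20 + 56, 17 + 15) = Gamma(76, 32).
Total count: 13 + 14 + 2 + 31 + 10 + 12 + 26 = 108.
Total exposure: 7 + 3 + 1 + 7 + 5 + 2 + 5 = 30 months.
After the second batch: Gamma(76 + 108, 32 + 30) = Gamma(184, 62).
Predictive mean over a 3-month window = T·E[λ|data] = 3·184/62 = 276/31.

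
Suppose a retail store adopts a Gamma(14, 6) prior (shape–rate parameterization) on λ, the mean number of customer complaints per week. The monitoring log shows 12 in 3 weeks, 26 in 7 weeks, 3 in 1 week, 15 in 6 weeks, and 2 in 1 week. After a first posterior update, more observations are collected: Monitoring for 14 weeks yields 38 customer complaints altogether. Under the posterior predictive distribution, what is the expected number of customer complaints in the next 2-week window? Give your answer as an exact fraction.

110/19

Total count: 12 + 26 + 3 + 15 + 2 = 58.
Total exposure: 3 + 7 + 1 + 6 + 1 = 18 weeks.
After the first batch: Gamma(14 + 58, 6 + 18) = Gamma(72, 24).
Total count 38 over total exposure 14 weeks.
After the second batch: Gamma(72 + 38, 24 + 14) = Gamma(110, 38).
Predictive mean over a 2-week window = T·E[λ|data] = 2·110/38 = 110/19.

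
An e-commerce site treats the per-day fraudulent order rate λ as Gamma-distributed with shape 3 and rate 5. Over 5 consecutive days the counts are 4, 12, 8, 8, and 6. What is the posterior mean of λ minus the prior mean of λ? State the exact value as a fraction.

Total count: 4 + 12 + 8 + 8 + 6 = 38.
Total exposure: 5 days.
Gamma(α, β) with Poisson data over total exposure Σt gives posterior Gamma(α+Σx, β+Σt) = Gamma(41, 10).
Posterior mean = 41/10 = 41/10; prior mean = 3/5 = 3/5. Difference = 41/10 − 3/5 = 7/2.

7/2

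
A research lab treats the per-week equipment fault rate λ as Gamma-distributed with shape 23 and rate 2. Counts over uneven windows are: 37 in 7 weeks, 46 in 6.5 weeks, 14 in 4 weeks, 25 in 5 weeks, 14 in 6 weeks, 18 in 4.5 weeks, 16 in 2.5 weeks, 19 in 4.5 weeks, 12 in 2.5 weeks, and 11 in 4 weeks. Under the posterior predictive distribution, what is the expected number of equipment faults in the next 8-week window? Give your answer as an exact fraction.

Total count: 37 + 46 + 14 + 25 + 14 + 18 + 16 + 19 + 12 + 11 = 212.
Total exposure: 7 + 6.5 + 4 + 5 + 6 + 4.5 + 2.5 + 4.5 + 2.5 + 4 = 46.5 weeks.
Gamma(α, β) with Poisson data over total exposure Σt gives posterior Gamma(α+Σx, β+Σt) = Gamma(235, 97/2).
Predictive mean over an 8-week window = T·E[λ|data] = 8·235/(97/2) = 3760/97.

3760/97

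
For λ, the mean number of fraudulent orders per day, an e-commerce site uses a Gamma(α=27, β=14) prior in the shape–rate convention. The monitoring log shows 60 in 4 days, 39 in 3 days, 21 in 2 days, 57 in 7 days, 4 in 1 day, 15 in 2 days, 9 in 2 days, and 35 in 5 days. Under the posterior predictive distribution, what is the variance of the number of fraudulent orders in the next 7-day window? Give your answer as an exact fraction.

87843/1600

Total count: 60 + 39 + 21 + 57 + 4 + 15 + 9 + 35 = 240.
Total exposure: 4 + 3 + 2 + 7 + 1 + 2 + 2 + 5 = 26 days.
The Gamma prior is conjugate for the Poisson rate, so λ | data ~ Gamma(27+240, 14+26) = Gamma(267, 40).
The posterior predictive for a window of length T is Negative Binomial with variance T·α'·(β'+T)/β'² = 7·267·47/1600 = 87843/1600.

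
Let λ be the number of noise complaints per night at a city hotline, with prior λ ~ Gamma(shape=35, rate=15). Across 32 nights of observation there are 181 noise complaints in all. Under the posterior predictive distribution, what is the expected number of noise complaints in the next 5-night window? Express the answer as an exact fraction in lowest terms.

Total count 181 over total exposure 32 nights.
By Gamma–Poisson conjugacy, the posterior is Gamma(α + Σx, β + Σt) = Gamma(35 + 181, 15 + 32) = Gamma(216, 47).
Predictive mean over a 5-night window = T·E[λ|data] = 5·216/47 = 1080/47.

1080/47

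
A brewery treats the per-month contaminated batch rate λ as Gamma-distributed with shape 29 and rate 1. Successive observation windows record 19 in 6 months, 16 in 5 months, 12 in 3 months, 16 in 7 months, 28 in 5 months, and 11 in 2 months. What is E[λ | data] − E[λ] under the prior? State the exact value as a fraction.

-710/29

Total count: 19 + 16 + 12 + 16 + 28 + 11 = 102.
Total exposure: 6 + 5 + 3 + 7 + 5 + 2 = 28 months.
Gamma(α, β) with Poisson data over total exposure Σt gives posterior Gamma(α+Σx, β+Σt) = Gamma(131, 29).
Posterior mean = 131/29 = 131/29; prior mean = 29/1 = 29. Difference = 131/29 − 29 = -710/29.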